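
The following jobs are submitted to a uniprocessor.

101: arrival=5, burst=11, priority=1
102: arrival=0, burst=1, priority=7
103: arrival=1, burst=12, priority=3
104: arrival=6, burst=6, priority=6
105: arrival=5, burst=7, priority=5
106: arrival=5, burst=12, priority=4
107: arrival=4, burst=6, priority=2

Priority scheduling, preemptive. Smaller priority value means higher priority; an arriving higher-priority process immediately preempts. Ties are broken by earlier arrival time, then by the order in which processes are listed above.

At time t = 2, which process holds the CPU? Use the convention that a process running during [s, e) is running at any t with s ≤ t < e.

Gantt: | 102 0-1 | 103 1-4 | 107 4-5 | 101 5-16 | 107 16-21 | 103 21-30 | 106 30-42 | 105 42-49 | 104 49-55 |
Completion: 101=16  102=1  103=30  104=55  105=49  106=42  107=21
Turnaround (C−A): 101=11  102=1  103=29  104=49  105=44  106=37  107=17

103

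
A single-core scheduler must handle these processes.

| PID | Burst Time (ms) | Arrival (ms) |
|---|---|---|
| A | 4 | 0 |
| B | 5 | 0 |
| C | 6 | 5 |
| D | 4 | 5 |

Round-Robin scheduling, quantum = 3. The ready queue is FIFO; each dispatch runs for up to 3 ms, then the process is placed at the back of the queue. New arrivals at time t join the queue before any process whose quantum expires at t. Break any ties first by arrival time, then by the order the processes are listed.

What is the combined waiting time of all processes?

30

Schedule: | A 0-3 | B 3-6 | A 6-7 | C 7-10 | D 10-13 | B 13-15 | C 15-18 | D 18-19 |
Completion: A=7  B=15  C=18  D=19
Waiting = turnaround − burst: A=3, B=10, C=7, D=10
Total waiting = 3 + 10 + 7 + 10 = 30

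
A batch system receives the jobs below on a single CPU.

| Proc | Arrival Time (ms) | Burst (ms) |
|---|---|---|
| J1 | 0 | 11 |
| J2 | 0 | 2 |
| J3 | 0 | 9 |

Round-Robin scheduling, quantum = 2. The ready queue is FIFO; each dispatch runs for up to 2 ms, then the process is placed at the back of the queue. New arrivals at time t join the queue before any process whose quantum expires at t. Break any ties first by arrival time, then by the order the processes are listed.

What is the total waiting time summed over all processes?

Gantt: | J1 0-2 | J2 2-4 | J3 4-6 | J1 6-8 | J3 8-10 | J1 10-12 | J3 12-14 | J1 14-16 | J3 16-18 | J1 18-20 | J3 20-21 | J1 21-22 |
Completion: J1=22  J2=4  J3=21
Turnaround (C−A): J1=22  J2=4  J3=21
Waiting = turnaround − burst: J1=11, J2=2, J3=12
Total waiting = 11 + 2 + 12 = 25

25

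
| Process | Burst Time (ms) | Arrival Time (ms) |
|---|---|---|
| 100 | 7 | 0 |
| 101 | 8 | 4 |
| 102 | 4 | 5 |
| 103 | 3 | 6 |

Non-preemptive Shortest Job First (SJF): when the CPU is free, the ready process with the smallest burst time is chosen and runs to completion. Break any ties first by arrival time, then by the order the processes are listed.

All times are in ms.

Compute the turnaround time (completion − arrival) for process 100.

Gantt: | 100 0-7 | 103 7-10 | 102 10-14 | 101 14-22 |
Completion: 100=7  101=22  102=14  103=10
Turnaround (C−A): 100=7  101=18  102=9  103=4
Turnaround(100) = completion − arrival = 7 − 0 = 7

7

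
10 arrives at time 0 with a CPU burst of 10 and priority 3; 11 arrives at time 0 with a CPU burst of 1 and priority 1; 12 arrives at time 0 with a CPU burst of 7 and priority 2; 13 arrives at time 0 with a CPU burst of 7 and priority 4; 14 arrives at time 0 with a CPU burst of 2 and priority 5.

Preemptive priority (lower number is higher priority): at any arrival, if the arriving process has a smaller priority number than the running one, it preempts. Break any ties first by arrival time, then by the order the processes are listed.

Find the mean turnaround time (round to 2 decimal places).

15.80

Schedule: | 11 0-1 | 12 1-8 | 10 8-18 | 13 18-25 | 14 25-27 |
Completion: 10=18  11=1  12=8  13=25  14=27
Turnaround (C−A): 10=18  11=1  12=8  13=25  14=27
Turnaround times: 10=18, 11=1, 12=8, 13=25, 14=27
Average turnaround = (18+1+8+25+27) / 5 = 79/5 = 15.80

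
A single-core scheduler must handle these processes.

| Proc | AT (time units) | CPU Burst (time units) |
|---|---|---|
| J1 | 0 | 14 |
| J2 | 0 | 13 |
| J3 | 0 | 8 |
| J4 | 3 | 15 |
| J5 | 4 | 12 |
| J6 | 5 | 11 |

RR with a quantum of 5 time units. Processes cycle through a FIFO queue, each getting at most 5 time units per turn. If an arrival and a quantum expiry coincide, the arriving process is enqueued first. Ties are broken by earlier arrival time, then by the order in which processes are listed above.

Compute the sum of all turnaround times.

373

Gantt: | J1 0-5 | J2 5-10 | J3 10-15 | J4 15-20 | J5 20-25 | J6 25-30 | J1 30-35 | J2 35-40 | J3 40-43 | J4 43-48 | J5 48-53 | J6 53-58 | J1 58-62 | J2 62-65 | J4 65-70 | J5 70-72 | J6 72-73 |
Completion: J1=62  J2=65  J3=43  J4=70  J5=72  J6=73
Turnaround (C−A): J1=62  J2=65  J3=43  J4=67  J5=68  J6=68
Turnaround = completion − arrival: J1=62, J2=65, J3=43, J4=67, J5=68, J6=68
Total turnaround = 62 + 65 + 43 + 67 + 68 + 68 = 373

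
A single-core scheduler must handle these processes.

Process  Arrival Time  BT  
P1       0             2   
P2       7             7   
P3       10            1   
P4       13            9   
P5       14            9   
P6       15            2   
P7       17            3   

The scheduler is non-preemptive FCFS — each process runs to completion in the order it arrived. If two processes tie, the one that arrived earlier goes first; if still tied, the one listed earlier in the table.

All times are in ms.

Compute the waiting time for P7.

Timeline: | P1 0-2 | idle 2-7 | P2 7-14 | P3 14-15 | P4 15-24 | P5 24-33 | P6 33-35 | P7 35-38 |
Completion: P1=2  P2=14  P3=15  P4=24  P5=33  P6=35  P7=38
Waiting(P7) = turnaround − burst = 21 − 3 = 18

18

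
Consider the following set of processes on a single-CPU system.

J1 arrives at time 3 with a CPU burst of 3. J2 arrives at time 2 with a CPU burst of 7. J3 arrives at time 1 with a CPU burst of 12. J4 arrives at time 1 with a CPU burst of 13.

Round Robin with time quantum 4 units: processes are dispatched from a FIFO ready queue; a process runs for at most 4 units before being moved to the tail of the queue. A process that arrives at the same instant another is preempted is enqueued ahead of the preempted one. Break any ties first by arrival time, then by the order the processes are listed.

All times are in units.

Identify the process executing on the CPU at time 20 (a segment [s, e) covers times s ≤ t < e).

Schedule: | idle 0-1 | J3 1-5 | J4 5-9 | J2 9-13 | J1 13-16 | J3 16-20 | J4 20-24 | J2 24-27 | J3 27-31 | J4 31-36 |
Completion: J1=16  J2=27  J3=31  J4=36
Turnaround (C−A): J1=13  J2=25  J3=30  J4=35

J4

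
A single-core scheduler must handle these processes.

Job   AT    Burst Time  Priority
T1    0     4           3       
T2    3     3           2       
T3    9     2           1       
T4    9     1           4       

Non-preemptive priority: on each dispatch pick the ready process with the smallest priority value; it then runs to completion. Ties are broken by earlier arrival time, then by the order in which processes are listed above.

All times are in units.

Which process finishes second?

T2

Timeline: | T1 0-4 | T2 4-7 | idle 7-9 | T3 9-11 | T4 11-12 |
Completion: T1=4  T2=7  T3=11  T4=12
Turnaround (C−A): T1=4  T2=4  T3=2  T4=3
Finish order: T1 → T2 → T3 → T4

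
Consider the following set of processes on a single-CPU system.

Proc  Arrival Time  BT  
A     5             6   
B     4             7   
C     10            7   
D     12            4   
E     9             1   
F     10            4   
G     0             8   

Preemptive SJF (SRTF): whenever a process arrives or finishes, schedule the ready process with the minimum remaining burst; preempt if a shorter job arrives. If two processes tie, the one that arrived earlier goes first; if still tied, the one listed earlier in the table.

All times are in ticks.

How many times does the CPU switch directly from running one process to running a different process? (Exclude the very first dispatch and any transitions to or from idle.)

7

Timeline: | G 0-8 | A 8-9 | E 9-10 | F 10-14 | D 14-18 | A 18-23 | B 23-30 | C 30-37 |
Completion: A=23  B=30  C=37  D=18  E=10  F=14  G=8
Turnaround (C−A): A=18  B=26  C=27  D=6  E=1  F=4  G=8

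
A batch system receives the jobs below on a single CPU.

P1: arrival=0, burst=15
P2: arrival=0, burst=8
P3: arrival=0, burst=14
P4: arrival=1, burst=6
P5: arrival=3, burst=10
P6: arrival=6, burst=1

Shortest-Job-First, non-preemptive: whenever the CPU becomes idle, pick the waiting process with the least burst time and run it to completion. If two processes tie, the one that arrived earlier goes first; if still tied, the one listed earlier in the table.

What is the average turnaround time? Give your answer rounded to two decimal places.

23.33

Gantt: | P2 0-8 | P6 8-9 | P4 9-15 | P5 15-25 | P3 25-39 | P1 39-54 |
Completion: P1=54  P2=8  P3=39  P4=15  P5=25  P6=9
Turnaround (C−A): P1=54  P2=8  P3=39  P4=14  P5=22  P6=3
Turnaround times: P1=54, P2=8, P3=39, P4=14, P5=22, P6=3
Average turnaround = (54+8+39+14+22+3) / 6 = 140/6 = 23.33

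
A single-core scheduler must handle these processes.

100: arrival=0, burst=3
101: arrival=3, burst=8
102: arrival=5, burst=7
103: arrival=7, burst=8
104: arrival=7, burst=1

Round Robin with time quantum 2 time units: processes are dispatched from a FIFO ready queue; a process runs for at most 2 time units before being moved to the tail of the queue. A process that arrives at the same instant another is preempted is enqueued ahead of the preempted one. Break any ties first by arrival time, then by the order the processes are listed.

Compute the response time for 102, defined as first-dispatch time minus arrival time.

0

Schedule: | 100 0-3 | 101 3-5 | 102 5-7 | 101 7-9 | 103 9-11 | 104 11-12 | 102 12-14 | 101 14-16 | 103 16-18 | 102 18-20 | 101 20-22 | 103 22-24 | 102 24-25 | 103 25-27 |
Completion: 100=3  101=22  102=25  103=27  104=12
Turnaround (C−A): 100=3  101=19  102=20  103=20  104=5
Response(102) = first start − arrival = 5 − 5 = 0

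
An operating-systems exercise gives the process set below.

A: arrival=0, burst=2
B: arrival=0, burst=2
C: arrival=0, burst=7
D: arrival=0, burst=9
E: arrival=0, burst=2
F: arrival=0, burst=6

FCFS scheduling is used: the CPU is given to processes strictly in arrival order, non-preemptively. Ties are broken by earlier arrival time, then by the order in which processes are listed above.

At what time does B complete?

Schedule: | A 0-2 | B 2-4 | C 4-11 | D 11-20 | E 20-22 | F 22-28 |
Completion: A=2  B=4  C=11  D=20  E=22  F=28

4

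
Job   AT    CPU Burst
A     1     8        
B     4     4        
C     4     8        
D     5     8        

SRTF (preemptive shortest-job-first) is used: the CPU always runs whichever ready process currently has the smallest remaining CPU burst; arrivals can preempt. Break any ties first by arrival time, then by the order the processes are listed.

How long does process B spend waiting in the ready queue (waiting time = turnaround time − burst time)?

Schedule: | idle 0-1 | A 1-4 | B 4-8 | A 8-13 | C 13-21 | D 21-29 |
Completion: A=13  B=8  C=21  D=29
Turnaround (C−A): A=12  B=4  C=17  D=24
Waiting(B) = turnaround − burst = 4 − 4 = 0

0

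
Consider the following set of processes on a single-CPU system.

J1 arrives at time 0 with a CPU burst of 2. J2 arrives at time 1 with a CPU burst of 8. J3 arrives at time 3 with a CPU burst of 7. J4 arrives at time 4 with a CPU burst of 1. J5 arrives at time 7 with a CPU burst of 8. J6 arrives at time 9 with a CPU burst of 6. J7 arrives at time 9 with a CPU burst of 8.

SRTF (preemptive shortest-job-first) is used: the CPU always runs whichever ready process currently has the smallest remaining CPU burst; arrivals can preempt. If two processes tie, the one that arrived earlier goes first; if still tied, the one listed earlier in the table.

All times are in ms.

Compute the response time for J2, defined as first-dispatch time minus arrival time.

1

Schedule: | J1 0-2 | J2 2-4 | J4 4-5 | J2 5-11 | J6 11-17 | J3 17-24 | J5 24-32 | J7 32-40 |
Completion: J1=2  J2=11  J3=24  J4=5  J5=32  J6=17  J7=40
Turnaround (C−A): J1=2  J2=10  J3=21  J4=1  J5=25  J6=8  J7=31
Response(J2) = first start − arrival = 2 − 1 = 1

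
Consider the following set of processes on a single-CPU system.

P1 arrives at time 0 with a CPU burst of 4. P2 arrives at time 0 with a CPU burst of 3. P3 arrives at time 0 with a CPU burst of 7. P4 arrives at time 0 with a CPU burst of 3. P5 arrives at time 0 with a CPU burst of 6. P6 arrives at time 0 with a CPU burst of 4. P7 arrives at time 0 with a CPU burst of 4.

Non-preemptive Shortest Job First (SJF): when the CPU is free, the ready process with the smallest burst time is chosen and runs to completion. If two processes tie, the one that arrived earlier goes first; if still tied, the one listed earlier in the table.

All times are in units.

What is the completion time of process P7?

Gantt: | P2 0-3 | P4 3-6 | P1 6-10 | P6 10-14 | P7 14-18 | P5 18-24 | P3 24-31 |
Completion: P1=10  P2=3  P3=31  P4=6  P5=24  P6=14  P7=18
Turnaround (C−A): P1=10  P2=3  P3=31  P4=6  P5=24  P6=14  P7=18

18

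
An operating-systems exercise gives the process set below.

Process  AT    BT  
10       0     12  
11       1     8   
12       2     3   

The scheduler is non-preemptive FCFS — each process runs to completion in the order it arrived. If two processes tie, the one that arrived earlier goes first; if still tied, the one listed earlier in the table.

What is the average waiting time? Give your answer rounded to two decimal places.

9.67

Schedule: | 10 0-12 | 11 12-20 | 12 20-23 |
Completion: 10=12  11=20  12=23
Turnaround (C−A): 10=12  11=19  12=21
Waiting times: 10=0, 11=11, 12=18
Average waiting = (0+11+18) / 3 = 29/3 = 9.67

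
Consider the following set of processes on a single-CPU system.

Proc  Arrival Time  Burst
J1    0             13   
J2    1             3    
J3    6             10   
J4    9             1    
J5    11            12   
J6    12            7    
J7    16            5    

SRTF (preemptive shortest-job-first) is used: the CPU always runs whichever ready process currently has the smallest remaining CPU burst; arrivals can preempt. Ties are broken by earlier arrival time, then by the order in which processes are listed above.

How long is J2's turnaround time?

Schedule: | J1 0-1 | J2 1-4 | J1 4-9 | J4 9-10 | J1 10-17 | J7 17-22 | J6 22-29 | J3 29-39 | J5 39-51 |
Completion: J1=17  J2=4  J3=39  J4=10  J5=51  J6=29  J7=22
Turnaround (C−A): J1=17  J2=3  J3=33  J4=1  J5=40  J6=17  J7=6
Turnaround(J2) = completion − arrival = 4 − 1 = 3

3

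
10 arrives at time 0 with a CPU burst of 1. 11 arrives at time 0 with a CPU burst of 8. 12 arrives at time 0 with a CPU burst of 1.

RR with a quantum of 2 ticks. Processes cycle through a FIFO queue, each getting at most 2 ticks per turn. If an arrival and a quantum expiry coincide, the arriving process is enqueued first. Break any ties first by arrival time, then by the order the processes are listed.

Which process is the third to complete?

11

Gantt: | 10 0-1 | 11 1-3 | 12 3-4 | 11 4-10 |
Completion: 10=1  11=10  12=4
Finish order: 10 → 12 → 11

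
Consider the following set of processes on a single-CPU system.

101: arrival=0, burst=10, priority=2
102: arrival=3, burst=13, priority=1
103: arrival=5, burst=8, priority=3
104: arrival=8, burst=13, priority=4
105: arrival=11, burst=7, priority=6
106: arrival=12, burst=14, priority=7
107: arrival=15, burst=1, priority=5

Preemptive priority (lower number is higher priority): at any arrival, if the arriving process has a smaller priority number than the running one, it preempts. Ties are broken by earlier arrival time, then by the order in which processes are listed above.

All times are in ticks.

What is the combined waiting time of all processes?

Schedule: | 101 0-3 | 102 3-16 | 101 16-23 | 103 23-31 | 104 31-44 | 107 44-45 | 105 45-52 | 106 52-66 |
Completion: 101=23  102=16  103=31  104=44  105=52  106=66  107=45
Turnaround (C−A): 101=23  102=13  103=26  104=36  105=41  106=54  107=30
Waiting = turnaround − burst: 101=13, 102=0, 103=18, 104=23, 105=34, 106=40, 107=29
Total waiting = 13 + 0 + 18 + 23 + 34 + 40 + 29 = 157

157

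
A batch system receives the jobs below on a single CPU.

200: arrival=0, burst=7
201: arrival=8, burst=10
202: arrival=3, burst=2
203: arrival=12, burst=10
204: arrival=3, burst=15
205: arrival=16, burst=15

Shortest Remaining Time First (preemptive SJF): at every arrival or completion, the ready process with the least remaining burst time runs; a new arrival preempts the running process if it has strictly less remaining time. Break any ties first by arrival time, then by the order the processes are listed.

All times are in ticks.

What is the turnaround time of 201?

11

Schedule: | 200 0-3 | 202 3-5 | 200 5-9 | 201 9-19 | 203 19-29 | 204 29-44 | 205 44-59 |
Completion: 200=9  201=19  202=5  203=29  204=44  205=59
Turnaround(201) = completion − arrival = 19 − 8 = 11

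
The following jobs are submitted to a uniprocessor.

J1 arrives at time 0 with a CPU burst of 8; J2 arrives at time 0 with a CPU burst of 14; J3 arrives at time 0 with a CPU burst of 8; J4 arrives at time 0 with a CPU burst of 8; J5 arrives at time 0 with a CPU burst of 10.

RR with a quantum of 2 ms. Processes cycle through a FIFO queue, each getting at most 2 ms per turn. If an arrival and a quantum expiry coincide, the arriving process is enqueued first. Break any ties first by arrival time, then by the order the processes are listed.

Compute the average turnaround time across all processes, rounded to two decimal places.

39.60

Gantt: | J1 0-2 | J2 2-4 | J3 4-6 | J4 6-8 | J5 8-10 | J1 10-12 | J2 12-14 | J3 14-16 | J4 16-18 | J5 18-20 | J1 20-22 | J2 22-24 | J3 24-26 | J4 26-28 | J5 28-30 | J1 30-32 | J2 32-34 | J3 34-36 | J4 36-38 | J5 38-40 | J2 40-42 | J5 42-44 | J2 44-48 |
Completion: J1=32  J2=48  J3=36  J4=38  J5=44
Turnaround times: J1=32, J2=48, J3=36, J4=38, J5=44
Average turnaround = (32+48+36+38+44) / 5 = 198/5 = 39.60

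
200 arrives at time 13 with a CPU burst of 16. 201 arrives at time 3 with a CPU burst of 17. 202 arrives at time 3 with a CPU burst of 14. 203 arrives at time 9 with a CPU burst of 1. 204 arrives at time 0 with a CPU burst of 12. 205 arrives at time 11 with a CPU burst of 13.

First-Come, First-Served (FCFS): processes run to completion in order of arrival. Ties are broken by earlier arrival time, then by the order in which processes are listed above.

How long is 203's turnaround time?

35

Schedule: | 204 0-12 | 201 12-29 | 202 29-43 | 203 43-44 | 205 44-57 | 200 57-73 |
Completion: 200=73  201=29  202=43  203=44  204=12  205=57
Turnaround(203) = completion − arrival = 44 − 9 = 35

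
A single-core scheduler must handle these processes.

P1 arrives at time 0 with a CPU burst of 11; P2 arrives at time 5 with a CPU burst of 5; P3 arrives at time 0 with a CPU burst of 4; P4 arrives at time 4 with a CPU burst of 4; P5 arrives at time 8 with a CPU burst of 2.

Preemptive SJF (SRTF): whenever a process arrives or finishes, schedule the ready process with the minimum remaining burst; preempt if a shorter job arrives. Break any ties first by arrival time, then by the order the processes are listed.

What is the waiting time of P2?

5

Timeline: | P3 0-4 | P4 4-8 | P5 8-10 | P2 10-15 | P1 15-26 |
Completion: P1=26  P2=15  P3=4  P4=8  P5=10
Turnaround (C−A): P1=26  P2=10  P3=4  P4=4  P5=2
Waiting(P2) = turnaround − burst = 10 − 5 = 5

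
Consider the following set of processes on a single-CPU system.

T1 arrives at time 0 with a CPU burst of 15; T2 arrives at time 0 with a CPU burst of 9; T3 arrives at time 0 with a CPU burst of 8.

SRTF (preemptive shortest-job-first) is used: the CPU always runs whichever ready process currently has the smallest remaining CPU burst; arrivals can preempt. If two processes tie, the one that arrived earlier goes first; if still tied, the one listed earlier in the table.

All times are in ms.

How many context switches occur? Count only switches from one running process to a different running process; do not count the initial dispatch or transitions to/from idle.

Schedule: | T3 0-8 | T2 8-17 | T1 17-32 |
Completion: T1=32  T2=17  T3=8

2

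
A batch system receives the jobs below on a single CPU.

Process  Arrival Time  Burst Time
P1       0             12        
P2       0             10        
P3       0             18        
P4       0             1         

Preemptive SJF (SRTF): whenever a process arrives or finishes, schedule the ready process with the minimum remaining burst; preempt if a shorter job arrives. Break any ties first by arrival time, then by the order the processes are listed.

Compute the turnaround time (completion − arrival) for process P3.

41

Schedule: | P4 0-1 | P2 1-11 | P1 11-23 | P3 23-41 |
Completion: P1=23  P2=11  P3=41  P4=1
Turnaround (C−A): P1=23  P2=11  P3=41  P4=1
Turnaround(P3) = completion − arrival = 41 − 0 = 41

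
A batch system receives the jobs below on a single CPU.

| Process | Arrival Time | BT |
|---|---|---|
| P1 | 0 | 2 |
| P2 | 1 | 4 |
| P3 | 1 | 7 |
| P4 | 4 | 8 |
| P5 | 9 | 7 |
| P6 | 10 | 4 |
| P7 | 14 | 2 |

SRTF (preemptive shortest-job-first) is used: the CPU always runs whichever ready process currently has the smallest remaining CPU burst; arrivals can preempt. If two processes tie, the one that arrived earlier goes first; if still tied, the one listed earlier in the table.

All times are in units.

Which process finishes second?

P2

Timeline: | P1 0-2 | P2 2-6 | P3 6-13 | P6 13-14 | P7 14-16 | P6 16-19 | P5 19-26 | P4 26-34 |
Completion: P1=2  P2=6  P3=13  P4=34  P5=26  P6=19  P7=16
Turnaround (C−A): P1=2  P2=5  P3=12  P4=30  P5=17  P6=9  P7=2
Finish order: P1 → P2 → P3 → P7 → P6 → P5 → P4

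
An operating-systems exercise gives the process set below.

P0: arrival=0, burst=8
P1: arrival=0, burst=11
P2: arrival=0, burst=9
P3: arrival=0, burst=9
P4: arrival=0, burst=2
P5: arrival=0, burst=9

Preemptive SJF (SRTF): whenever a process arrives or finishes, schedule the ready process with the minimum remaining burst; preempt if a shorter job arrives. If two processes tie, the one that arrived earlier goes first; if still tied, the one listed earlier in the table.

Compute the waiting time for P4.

Schedule: | P4 0-2 | P0 2-10 | P2 10-19 | P3 19-28 | P5 28-37 | P1 37-48 |
Completion: P0=10  P1=48  P2=19  P3=28  P4=2  P5=37
Turnaround (C−A): P0=10  P1=48  P2=19  P3=28  P4=2  P5=37
Waiting(P4) = turnaround − burst = 2 − 2 = 0

0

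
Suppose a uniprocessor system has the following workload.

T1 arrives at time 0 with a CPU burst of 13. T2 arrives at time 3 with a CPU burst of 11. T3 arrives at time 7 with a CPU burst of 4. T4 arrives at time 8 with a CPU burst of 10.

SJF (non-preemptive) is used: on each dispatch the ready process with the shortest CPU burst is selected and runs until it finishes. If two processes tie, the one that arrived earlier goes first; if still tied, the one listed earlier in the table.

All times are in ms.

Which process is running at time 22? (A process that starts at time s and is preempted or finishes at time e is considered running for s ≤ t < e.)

Schedule: | T1 0-13 | T3 13-17 | T4 17-27 | T2 27-38 |
Completion: T1=13  T2=38  T3=17  T4=27

T4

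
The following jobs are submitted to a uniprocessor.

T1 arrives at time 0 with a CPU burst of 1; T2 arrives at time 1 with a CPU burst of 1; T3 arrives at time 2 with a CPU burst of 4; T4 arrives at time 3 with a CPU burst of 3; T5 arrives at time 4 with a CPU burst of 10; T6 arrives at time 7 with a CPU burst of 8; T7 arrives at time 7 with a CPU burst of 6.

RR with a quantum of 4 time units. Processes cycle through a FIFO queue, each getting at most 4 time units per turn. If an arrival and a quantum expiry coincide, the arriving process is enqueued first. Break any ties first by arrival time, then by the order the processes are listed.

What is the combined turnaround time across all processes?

87

Schedule: | T1 0-1 | T2 1-2 | T3 2-6 | T4 6-9 | T5 9-13 | T6 13-17 | T7 17-21 | T5 21-25 | T6 25-29 | T7 29-31 | T5 31-33 |
Completion: T1=1  T2=2  T3=6  T4=9  T5=33  T6=29  T7=31
Turnaround (C−A): T1=1  T2=1  T3=4  T4=6  T5=29  T6=22  T7=24
Turnaround = completion − arrival: T1=1, T2=1, T3=4, T4=6, T5=29, T6=22, T7=24
Total turnaround = 1 + 1 + 4 + 6 + 29 + 22 + 24 = 87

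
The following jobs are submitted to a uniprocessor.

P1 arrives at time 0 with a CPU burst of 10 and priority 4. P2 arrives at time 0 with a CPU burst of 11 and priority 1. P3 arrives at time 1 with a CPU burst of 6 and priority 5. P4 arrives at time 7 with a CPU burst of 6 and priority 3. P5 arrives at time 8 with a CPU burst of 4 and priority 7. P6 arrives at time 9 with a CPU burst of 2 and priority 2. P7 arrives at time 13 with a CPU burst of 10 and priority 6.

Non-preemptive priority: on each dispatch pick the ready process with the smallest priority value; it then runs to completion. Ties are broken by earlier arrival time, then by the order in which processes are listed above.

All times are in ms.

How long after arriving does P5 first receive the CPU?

Schedule: | P2 0-11 | P6 11-13 | P4 13-19 | P1 19-29 | P3 29-35 | P7 35-45 | P5 45-49 |
Completion: P1=29  P2=11  P3=35  P4=19  P5=49  P6=13  P7=45
Turnaround (C−A): P1=29  P2=11  P3=34  P4=12  P5=41  P6=4  P7=32
Response(P5) = first start − arrival = 45 − 8 = 37

37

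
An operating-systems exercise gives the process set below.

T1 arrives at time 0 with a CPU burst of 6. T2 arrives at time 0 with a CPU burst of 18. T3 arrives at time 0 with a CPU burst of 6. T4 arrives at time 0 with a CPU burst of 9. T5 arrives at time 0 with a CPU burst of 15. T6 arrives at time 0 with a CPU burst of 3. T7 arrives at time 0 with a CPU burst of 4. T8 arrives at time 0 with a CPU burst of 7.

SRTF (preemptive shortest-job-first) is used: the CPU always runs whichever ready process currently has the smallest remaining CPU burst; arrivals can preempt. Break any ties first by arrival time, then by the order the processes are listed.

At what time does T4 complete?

35

Schedule: | T6 0-3 | T7 3-7 | T1 7-13 | T3 13-19 | T8 19-26 | T4 26-35 | T5 35-50 | T2 50-68 |
Completion: T1=13  T2=68  T3=19  T4=35  T5=50  T6=3  T7=7  T8=26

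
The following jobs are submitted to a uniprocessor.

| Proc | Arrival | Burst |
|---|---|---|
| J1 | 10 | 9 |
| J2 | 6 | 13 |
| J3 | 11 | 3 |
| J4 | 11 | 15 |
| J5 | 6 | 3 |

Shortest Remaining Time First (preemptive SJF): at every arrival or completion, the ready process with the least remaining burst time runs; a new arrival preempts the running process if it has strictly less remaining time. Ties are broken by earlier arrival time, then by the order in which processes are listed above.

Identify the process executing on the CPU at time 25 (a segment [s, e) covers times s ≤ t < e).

J2

Gantt: | idle 0-6 | J5 6-9 | J2 9-10 | J1 10-11 | J3 11-14 | J1 14-22 | J2 22-34 | J4 34-49 |
Completion: J1=22  J2=34  J3=14  J4=49  J5=9
Turnaround (C−A): J1=12  J2=28  J3=3  J4=38  J5=3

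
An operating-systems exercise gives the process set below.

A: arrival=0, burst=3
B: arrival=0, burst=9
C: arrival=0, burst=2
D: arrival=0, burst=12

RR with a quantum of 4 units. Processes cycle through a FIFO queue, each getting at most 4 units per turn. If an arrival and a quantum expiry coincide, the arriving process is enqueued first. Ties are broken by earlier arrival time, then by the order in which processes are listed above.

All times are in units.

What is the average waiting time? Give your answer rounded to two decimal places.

Schedule: | A 0-3 | B 3-7 | C 7-9 | D 9-13 | B 13-17 | D 17-21 | B 21-22 | D 22-26 |
Completion: A=3  B=22  C=9  D=26
Turnaround (C−A): A=3  B=22  C=9  D=26
Waiting times: A=0, B=13, C=7, D=14
Average waiting = (0+13+7+14) / 4 = 34/4 = 8.50

8.50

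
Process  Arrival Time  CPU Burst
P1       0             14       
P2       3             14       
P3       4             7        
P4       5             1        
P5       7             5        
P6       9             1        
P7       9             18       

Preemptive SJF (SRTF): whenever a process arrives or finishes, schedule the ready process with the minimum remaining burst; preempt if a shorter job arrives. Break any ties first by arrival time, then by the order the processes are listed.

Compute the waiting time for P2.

25

Gantt: | P1 0-4 | P3 4-5 | P4 5-6 | P3 6-9 | P6 9-10 | P3 10-13 | P5 13-18 | P1 18-28 | P2 28-42 | P7 42-60 |
Completion: P1=28  P2=42  P3=13  P4=6  P5=18  P6=10  P7=60
Turnaround (C−A): P1=28  P2=39  P3=9  P4=1  P5=11  P6=1  P7=51
Waiting(P2) = turnaround − burst = 39 − 14 = 25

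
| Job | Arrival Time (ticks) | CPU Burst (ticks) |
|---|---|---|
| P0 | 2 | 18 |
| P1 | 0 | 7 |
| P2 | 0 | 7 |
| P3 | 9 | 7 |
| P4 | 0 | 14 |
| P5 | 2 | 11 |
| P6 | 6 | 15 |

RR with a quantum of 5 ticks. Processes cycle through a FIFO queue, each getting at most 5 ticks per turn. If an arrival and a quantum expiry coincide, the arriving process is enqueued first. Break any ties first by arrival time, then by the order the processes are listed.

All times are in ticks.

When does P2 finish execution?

Timeline: | P1 0-5 | P2 5-10 | P4 10-15 | P0 15-20 | P5 20-25 | P1 25-27 | P6 27-32 | P3 32-37 | P2 37-39 | P4 39-44 | P0 44-49 | P5 49-54 | P6 54-59 | P3 59-61 | P4 61-65 | P0 65-70 | P5 70-71 | P6 71-76 | P0 76-79 |
Completion: P0=79  P1=27  P2=39  P3=61  P4=65  P5=71  P6=76
Turnaround (C−A): P0=77  P1=27  P2=39  P3=52  P4=65  P5=69  P6=70

39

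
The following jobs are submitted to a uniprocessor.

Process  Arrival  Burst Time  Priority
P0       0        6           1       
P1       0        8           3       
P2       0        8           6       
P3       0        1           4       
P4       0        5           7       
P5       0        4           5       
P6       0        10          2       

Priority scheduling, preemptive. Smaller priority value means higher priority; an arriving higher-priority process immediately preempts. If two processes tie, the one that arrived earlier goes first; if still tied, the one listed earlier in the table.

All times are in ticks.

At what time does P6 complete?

Schedule: | P0 0-6 | P6 6-16 | P1 16-24 | P3 24-25 | P5 25-29 | P2 29-37 | P4 37-42 |
Completion: P0=6  P1=24  P2=37  P3=25  P4=42  P5=29  P6=16

16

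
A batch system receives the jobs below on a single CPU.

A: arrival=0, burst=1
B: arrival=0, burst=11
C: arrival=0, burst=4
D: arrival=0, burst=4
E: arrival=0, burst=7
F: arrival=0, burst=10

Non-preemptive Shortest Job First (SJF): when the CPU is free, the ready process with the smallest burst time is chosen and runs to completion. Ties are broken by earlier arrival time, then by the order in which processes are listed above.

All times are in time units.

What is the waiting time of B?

26

Gantt: | A 0-1 | C 1-5 | D 5-9 | E 9-16 | F 16-26 | B 26-37 |
Completion: A=1  B=37  C=5  D=9  E=16  F=26
Waiting(B) = turnaround − burst = 37 − 11 = 26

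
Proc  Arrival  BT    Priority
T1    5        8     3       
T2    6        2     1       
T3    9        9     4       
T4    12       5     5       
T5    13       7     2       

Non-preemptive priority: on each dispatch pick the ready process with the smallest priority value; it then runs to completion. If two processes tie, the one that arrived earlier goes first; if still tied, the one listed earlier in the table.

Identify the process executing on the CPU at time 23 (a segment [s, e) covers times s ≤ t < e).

T3

Gantt: | idle 0-5 | T1 5-13 | T2 13-15 | T5 15-22 | T3 22-31 | T4 31-36 |
Completion: T1=13  T2=15  T3=31  T4=36  T5=22
Turnaround (C−A): T1=8  T2=9  T3=22  T4=24  T5=9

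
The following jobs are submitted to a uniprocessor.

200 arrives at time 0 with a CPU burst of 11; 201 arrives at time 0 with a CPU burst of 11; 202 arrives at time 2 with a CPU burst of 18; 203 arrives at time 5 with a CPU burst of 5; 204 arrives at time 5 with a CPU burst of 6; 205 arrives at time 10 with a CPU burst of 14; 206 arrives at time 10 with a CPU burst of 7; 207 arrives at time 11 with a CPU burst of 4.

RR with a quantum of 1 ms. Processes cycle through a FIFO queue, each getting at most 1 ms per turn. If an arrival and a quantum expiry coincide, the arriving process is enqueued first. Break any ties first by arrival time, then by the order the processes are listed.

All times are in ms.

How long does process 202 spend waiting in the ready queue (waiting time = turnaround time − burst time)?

Gantt: | 200 0-1 | 201 1-2 | 200 2-3 | 202 3-4 | 201 4-5 | 200 5-6 | 202 6-7 | 203 7-8 | 204 8-9 | 201 9-10 | 200 10-11 | 202 11-12 | 203 12-13 | 204 13-14 | 205 14-15 | 206 15-16 | 201 16-17 | 207 17-18 | 200 18-19 | 202 19-20 | 203 20-21 | 204 21-22 | 205 22-23 | 206 23-24 | 201 24-25 | 207 25-26 | 200 26-27 | 202 27-28 | 203 28-29 | 204 29-30 | 205 30-31 | 206 31-32 | 201 32-33 | 207 33-34 | 200 34-35 | 202 35-36 | 203 36-37 | 204 37-38 | 205 38-39 | 206 39-40 | 201 40-41 | 207 41-42 | 200 42-43 | 202 43-44 | 204 44-45 | 205 45-46 | 206 46-47 | 201 47-48 | 200 48-49 | 202 49-50 | 205 50-51 | 206 51-52 | 201 52-53 | 200 53-54 | 202 54-55 | 205 55-56 | 206 56-57 | 201 57-58 | 200 58-59 | 202 59-60 | 205 60-61 | 201 61-62 | 202 62-63 | 205 63-64 | 202 64-65 | 205 65-66 | 202 66-67 | 205 67-68 | 202 68-69 | 205 69-70 | 202 70-71 | 205 71-72 | 202 72-73 | 205 73-74 | 202 74-76 |
Completion: 200=59  201=62  202=76  203=37  204=45  205=74  206=57  207=42
Turnaround (C−A): 200=59  201=62  202=74  203=32  204=40  205=64  206=47  207=31
Waiting(202) = turnaround − burst = 74 − 18 = 56

56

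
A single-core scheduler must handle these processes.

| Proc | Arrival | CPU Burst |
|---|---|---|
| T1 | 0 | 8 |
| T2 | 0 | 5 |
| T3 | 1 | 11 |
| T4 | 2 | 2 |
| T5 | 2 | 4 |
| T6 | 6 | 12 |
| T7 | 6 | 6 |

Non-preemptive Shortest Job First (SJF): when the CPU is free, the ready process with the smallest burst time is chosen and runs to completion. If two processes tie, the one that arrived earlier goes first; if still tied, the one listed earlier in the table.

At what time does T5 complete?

11

Timeline: | T2 0-5 | T4 5-7 | T5 7-11 | T7 11-17 | T1 17-25 | T3 25-36 | T6 36-48 |
Completion: T1=25  T2=5  T3=36  T4=7  T5=11  T6=48  T7=17
Turnaround (C−A): T1=25  T2=5  T3=35  T4=5  T5=9  T6=42  T7=11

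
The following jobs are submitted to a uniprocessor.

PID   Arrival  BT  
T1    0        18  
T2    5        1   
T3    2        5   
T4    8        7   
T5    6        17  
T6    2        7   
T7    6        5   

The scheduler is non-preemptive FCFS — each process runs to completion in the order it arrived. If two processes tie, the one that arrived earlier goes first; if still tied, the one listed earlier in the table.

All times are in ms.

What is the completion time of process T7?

53

Schedule: | T1 0-18 | T3 18-23 | T6 23-30 | T2 30-31 | T5 31-48 | T7 48-53 | T4 53-60 |
Completion: T1=18  T2=31  T3=23  T4=60  T5=48  T6=30  T7=53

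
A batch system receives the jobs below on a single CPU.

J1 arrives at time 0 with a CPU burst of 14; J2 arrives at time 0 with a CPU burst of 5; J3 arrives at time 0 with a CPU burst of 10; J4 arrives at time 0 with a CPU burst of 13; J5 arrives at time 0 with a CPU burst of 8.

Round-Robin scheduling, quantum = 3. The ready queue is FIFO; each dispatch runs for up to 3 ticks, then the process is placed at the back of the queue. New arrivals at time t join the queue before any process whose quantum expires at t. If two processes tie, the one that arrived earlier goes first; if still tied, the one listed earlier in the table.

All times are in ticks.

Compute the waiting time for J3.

34

Gantt: | J1 0-3 | J2 3-6 | J3 6-9 | J4 9-12 | J5 12-15 | J1 15-18 | J2 18-20 | J3 20-23 | J4 23-26 | J5 26-29 | J1 29-32 | J3 32-35 | J4 35-38 | J5 38-40 | J1 40-43 | J3 43-44 | J4 44-47 | J1 47-49 | J4 49-50 |
Completion: J1=49  J2=20  J3=44  J4=50  J5=40
Turnaround (C−A): J1=49  J2=20  J3=44  J4=50  J5=40
Waiting(J3) = turnaround − burst = 44 − 10 = 34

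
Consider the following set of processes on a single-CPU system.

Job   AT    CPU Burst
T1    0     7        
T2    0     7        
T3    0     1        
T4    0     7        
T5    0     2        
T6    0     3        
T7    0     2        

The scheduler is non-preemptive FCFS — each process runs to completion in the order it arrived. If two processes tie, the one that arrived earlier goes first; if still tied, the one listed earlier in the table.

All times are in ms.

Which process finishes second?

Gantt: | T1 0-7 | T2 7-14 | T3 14-15 | T4 15-22 | T5 22-24 | T6 24-27 | T7 27-29 |
Completion: T1=7  T2=14  T3=15  T4=22  T5=24  T6=27  T7=29
Turnaround (C−A): T1=7  T2=14  T3=15  T4=22  T5=24  T6=27  T7=29
Finish order: T1 → T2 → T3 → T4 → T5 → T6 → T7

T2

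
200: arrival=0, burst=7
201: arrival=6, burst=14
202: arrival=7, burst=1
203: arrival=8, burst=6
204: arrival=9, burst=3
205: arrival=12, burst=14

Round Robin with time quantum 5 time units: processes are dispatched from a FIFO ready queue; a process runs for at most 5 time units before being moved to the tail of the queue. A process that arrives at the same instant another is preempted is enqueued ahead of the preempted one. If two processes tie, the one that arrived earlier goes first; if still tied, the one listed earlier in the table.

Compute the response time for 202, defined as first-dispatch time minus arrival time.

5

Schedule: | 200 0-7 | 201 7-12 | 202 12-13 | 203 13-18 | 204 18-21 | 205 21-26 | 201 26-31 | 203 31-32 | 205 32-37 | 201 37-41 | 205 41-45 |
Completion: 200=7  201=41  202=13  203=32  204=21  205=45
Turnaround (C−A): 200=7  201=35  202=6  203=24  204=12  205=33
Response(202) = first start − arrival = 12 − 7 = 5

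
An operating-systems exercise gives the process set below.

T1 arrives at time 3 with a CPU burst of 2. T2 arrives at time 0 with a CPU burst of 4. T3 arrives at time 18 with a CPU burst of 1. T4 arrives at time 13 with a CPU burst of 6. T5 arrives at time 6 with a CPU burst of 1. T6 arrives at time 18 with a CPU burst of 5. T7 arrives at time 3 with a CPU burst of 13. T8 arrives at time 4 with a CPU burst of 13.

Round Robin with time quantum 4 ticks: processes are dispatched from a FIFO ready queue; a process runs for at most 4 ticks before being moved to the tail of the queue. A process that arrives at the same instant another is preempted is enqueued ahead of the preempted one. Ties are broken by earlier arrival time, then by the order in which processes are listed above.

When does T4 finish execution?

38

Schedule: | T2 0-4 | T1 4-6 | T7 6-10 | T8 10-14 | T5 14-15 | T7 15-19 | T4 19-23 | T8 23-27 | T3 27-28 | T6 28-32 | T7 32-36 | T4 36-38 | T8 38-42 | T6 42-43 | T7 43-44 | T8 44-45 |
Completion: T1=6  T2=4  T3=28  T4=38  T5=15  T6=43  T7=44  T8=45
Turnaround (C−A): T1=3  T2=4  T3=10  T4=25  T5=9  T6=25  T7=41  T8=41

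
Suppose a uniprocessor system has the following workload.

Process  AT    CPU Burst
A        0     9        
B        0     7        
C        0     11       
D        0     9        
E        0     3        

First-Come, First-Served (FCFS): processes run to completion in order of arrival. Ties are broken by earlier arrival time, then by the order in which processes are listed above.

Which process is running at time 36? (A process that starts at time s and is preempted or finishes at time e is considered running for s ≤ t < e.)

Schedule: | A 0-9 | B 9-16 | C 16-27 | D 27-36 | E 36-39 |
Completion: A=9  B=16  C=27  D=36  E=39

E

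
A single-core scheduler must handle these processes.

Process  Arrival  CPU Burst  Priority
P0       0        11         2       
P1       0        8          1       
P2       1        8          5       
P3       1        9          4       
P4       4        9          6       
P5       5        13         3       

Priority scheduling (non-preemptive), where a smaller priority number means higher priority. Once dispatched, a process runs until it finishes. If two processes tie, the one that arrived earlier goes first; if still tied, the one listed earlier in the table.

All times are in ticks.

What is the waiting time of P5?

Timeline: | P1 0-8 | P0 8-19 | P5 19-32 | P3 32-41 | P2 41-49 | P4 49-58 |
Completion: P0=19  P1=8  P2=49  P3=41  P4=58  P5=32
Waiting(P5) = turnaround − burst = 27 − 13 = 14

14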